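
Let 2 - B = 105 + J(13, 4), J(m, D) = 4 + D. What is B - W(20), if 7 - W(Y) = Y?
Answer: -98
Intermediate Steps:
W(Y) = 7 - Y
B = -111 (B = 2 - (105 + (4 + 4)) = 2 - (105 + 8) = 2 - 1*113 = 2 - 113 = -111)
B - W(20) = -111 - (7 - 1*20) = -111 - (7 - 20) = -111 - 1*(-13) = -111 + 13 = -98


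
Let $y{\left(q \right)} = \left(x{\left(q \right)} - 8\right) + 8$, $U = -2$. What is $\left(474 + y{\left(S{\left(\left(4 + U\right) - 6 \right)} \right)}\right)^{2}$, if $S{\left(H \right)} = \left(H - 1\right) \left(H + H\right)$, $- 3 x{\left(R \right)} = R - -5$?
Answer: $210681$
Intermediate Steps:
$x{\left(R \right)} = - \frac{5}{3} - \frac{R}{3}$ ($x{\left(R \right)} = - \frac{R - -5}{3} = - \frac{R + 5}{3} = - \frac{5 + R}{3} = - \frac{5}{3} - \frac{R}{3}$)
$S{\left(H \right)} = 2 H \left(-1 + H\right)$ ($S{\left(H \right)} = \left(-1 + H\right) 2 H = 2 H \left(-1 + H\right)$)
$y{\left(q \right)} = - \frac{5}{3} - \frac{q}{3}$ ($y{\left(q \right)} = \left(\left(- \frac{5}{3} - \frac{q}{3}\right) - 8\right) + 8 = \left(- \frac{29}{3} - \frac{q}{3}\right) + 8 = - \frac{5}{3} - \frac{q}{3}$)
$\left(474 + y{\left(S{\left(\left(4 + U\right) - 6 \right)} \right)}\right)^{2} = \left(474 - \left(\frac{5}{3} + \frac{2 \left(\left(4 - 2\right) - 6\right) \left(-1 + \left(\left(4 - 2\right) - 6\right)\right)}{3}\right)\right)^{2} = \left(474 - \left(\frac{5}{3} + \frac{2 \left(2 - 6\right) \left(-1 + \left(2 - 6\right)\right)}{3}\right)\right)^{2} = \left(474 - \left(\frac{5}{3} + \frac{2 \left(-4\right) \left(-1 - 4\right)}{3}\right)\right)^{2} = \left(474 - \left(\frac{5}{3} + \frac{2 \left(-4\right) \left(-5\right)}{3}\right)\right)^{2} = \left(474 - 15\right)^{2} = 459^{2} = 210681$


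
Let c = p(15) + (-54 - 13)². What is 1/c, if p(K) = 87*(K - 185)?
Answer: -1/10301 ≈ -9.7078e-5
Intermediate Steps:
p(K) = -16095 + 87*K (p(K) = 87*(-185 + K) = -16095 + 87*K)
c = -10301 (c = (-16095 + 87*15) + (-54 - 13)² = (-16095 + 1305) + (-67)² = -14790 + 4489 = -10301)
1/c = 1/(-10301) = -1/10301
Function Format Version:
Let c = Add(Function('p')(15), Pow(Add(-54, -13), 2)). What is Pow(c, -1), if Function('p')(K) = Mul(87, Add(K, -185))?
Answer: Rational(-1, 10301) ≈ -9.7078e-5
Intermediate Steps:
Function('p')(K) = Add(-16095, Mul(87, K)) (Function('p')(K) = Mul(87, Add(-185, K)) = Add(-16095, Mul(87, K)))
c = -10301 (c = Add(Add(-16095, Mul(87, 15)), Pow(Add(-54, -13), 2)) = Add(Add(-16095, 1305), Pow(-67, 2)) = Add(-14790, 4489) = -10301)
Pow(c, -1) = Pow(-10301, -1) = Rational(-1, 10301)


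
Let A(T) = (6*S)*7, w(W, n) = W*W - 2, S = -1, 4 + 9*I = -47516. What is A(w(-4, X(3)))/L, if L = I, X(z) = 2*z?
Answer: 7/880 ≈ 0.0079545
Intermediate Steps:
I = -5280 (I = -4/9 + (⅑)*(-47516) = -4/9 - 47516/9 = -5280)
w(W, n) = -2 + W² (w(W, n) = W² - 2 = -2 + W²)
L = -5280
A(T) = -42 (A(T) = (6*(-1))*7 = -6*7 = -42)
A(w(-4, X(3)))/L = -42/(-5280) = -42*(-1/5280) = 7/880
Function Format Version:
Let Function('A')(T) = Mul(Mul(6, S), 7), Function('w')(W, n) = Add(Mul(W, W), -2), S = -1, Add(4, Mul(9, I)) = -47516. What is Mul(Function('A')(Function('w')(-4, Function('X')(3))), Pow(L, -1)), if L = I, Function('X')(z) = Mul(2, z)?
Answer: Rational(7, 880) ≈ 0.0079545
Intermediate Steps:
I = -5280 (I = Add(Rational(-4, 9), Mul(Rational(1, 9), -47516)) = Add(Rational(-4, 9), Rational(-47516, 9)) = -5280)
Function('w')(W, n) = Add(-2, Pow(W, 2)) (Function('w')(W, n) = Add(Pow(W, 2), -2) = Add(-2, Pow(W, 2)))
L = -5280
Function('A')(T) = -42 (Function('A')(T) = Mul(Mul(6, -1), 7) = Mul(-6, 7) = -42)
Mul(Function('A')(Function('w')(-4, Function('X')(3))), Pow(L, -1)) = Mul(-42, Pow(-5280, -1)) = Mul(-42, Rational(-1, 5280)) = Rational(7, 880)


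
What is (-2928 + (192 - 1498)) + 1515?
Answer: -2719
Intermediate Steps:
(-2928 + (192 - 1498)) + 1515 = (-2928 - 1306) + 1515 = -4234 + 1515 = -2719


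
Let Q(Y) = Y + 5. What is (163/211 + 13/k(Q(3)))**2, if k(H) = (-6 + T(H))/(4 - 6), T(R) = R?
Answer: 6656400/44521 ≈ 149.51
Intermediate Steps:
Q(Y) = 5 + Y
k(H) = 3 - H/2 (k(H) = (-6 + H)/(4 - 6) = (-6 + H)/(-2) = (-6 + H)*(-1/2) = 3 - H/2)
(163/211 + 13/k(Q(3)))**2 = (163/211 + 13/(3 - (5 + 3)/2))**2 = (163*(1/211) + 13/(3 - 1/2*8))**2 = (163/211 + 13/(3 - 4))**2 = (163/211 + 13/(-1))**2 = (163/211 + 13*(-1))**2 = (163/211 - 13)**2 = (-2580/211)**2 = 6656400/44521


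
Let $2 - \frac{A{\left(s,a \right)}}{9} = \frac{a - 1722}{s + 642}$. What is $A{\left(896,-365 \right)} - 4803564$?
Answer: $- \frac{7387834965}{1538} \approx -4.8035 \cdot 10^{6}$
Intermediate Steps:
$A{\left(s,a \right)} = 18 - \frac{9 \left(-1722 + a\right)}{642 + s}$ ($A{\left(s,a \right)} = 18 - 9 \frac{a - 1722}{s + 642} = 18 - 9 \frac{a - 1722}{642 + s} = 18 - 9 \frac{-1722 + a}{642 + s} = 18 - \frac{9 \left(-1722 + a\right)}{642 + s}$)
$A{\left(896,-365 \right)} - 4803564 = \frac{9 \left(3006 - -365 + 2 \cdot 896\right)}{642 + 896} - 4803564 = \frac{9 \left(3006 + 365 + 1792\right)}{1538} - 4803564 = 9 \cdot \frac{1}{1538} \cdot 5163 - 4803564 = \frac{46467}{1538} - 4803564 = - \frac{7387834965}{1538}$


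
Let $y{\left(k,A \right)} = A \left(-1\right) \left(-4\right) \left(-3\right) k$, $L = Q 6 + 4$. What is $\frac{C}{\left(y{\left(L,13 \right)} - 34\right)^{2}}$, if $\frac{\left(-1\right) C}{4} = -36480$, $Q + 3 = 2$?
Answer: $\frac{36480}{19321} \approx 1.8881$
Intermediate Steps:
$Q = -1$ ($Q = -3 + 2 = -1$)
$C = 145920$ ($C = \left(-4\right) \left(-36480\right) = 145920$)
$L = -2$ ($L = \left(-1\right) 6 + 4 = -6 + 4 = -2$)
$y{\left(k,A \right)} = - 12 A k$ ($y{\left(k,A \right)} = A 4 \left(-3\right) k = A \left(-12\right) k = - 12 A k$)
$\frac{C}{\left(y{\left(L,13 \right)} - 34\right)^{2}} = \frac{145920}{\left(\left(-12\right) 13 \left(-2\right) - 34\right)^{2}} = \frac{145920}{\left(312 - 34\right)^{2}} = \frac{145920}{278^{2}} = \frac{145920}{77284} = 145920 \cdot \frac{1}{77284} = \frac{36480}{19321}$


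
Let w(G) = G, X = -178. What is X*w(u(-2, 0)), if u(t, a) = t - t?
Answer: 0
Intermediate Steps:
u(t, a) = 0
X*w(u(-2, 0)) = -178*0 = 0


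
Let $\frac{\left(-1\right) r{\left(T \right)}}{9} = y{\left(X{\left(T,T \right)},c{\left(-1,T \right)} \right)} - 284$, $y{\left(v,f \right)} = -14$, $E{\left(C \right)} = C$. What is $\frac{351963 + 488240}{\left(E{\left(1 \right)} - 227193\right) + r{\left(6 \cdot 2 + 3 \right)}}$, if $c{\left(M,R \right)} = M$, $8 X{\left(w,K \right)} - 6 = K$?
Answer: $- \frac{64631}{17270} \approx -3.7424$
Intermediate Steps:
$X{\left(w,K \right)} = \frac{3}{4} + \frac{K}{8}$
$r{\left(T \right)} = 2682$ ($r{\left(T \right)} = - 9 \left(-14 - 284\right) = \left(-9\right) \left(-298\right) = 2682$)
$\frac{351963 + 488240}{\left(E{\left(1 \right)} - 227193\right) + r{\left(6 \cdot 2 + 3 \right)}} = \frac{351963 + 488240}{\left(1 - 227193\right) + 2682} = \frac{840203}{-227192 + 2682} = \frac{840203}{-224510} = 840203 \left(- \frac{1}{224510}\right) = - \frac{64631}{17270}$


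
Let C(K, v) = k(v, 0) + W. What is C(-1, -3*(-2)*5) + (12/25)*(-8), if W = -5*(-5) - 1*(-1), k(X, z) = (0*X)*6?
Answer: 554/25 ≈ 22.160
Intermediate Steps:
k(X, z) = 0 (k(X, z) = 0*6 = 0)
W = 26 (W = 25 + 1 = 26)
C(K, v) = 26 (C(K, v) = 0 + 26 = 26)
C(-1, -3*(-2)*5) + (12/25)*(-8) = 26 + (12/25)*(-8) = 26 - 96/25 = 554/25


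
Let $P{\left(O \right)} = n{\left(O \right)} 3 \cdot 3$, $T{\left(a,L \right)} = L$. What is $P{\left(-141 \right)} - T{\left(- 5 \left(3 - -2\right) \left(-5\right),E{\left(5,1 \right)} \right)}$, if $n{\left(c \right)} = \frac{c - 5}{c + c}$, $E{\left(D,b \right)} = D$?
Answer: $- \frac{16}{47} \approx -0.34043$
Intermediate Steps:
$n{\left(c \right)} = \frac{-5 + c}{2 c}$
$P{\left(O \right)} = \frac{9 \left(-5 + O\right)}{2 O}$ ($P{\left(O \right)} = \frac{-5 + O}{2 O} 3 \cdot 3 = \frac{3 \left(-5 + O\right)}{2 O} 3 = \frac{9 \left(-5 + O\right)}{2 O}$)
$P{\left(-141 \right)} - T{\left(- 5 \left(3 - -2\right) \left(-5\right),E{\left(5,1 \right)} \right)} = \frac{9 \left(-5 - 141\right)}{2 \left(-141\right)} - 5 = \frac{9}{2} \left(- \frac{1}{141}\right) \left(-146\right) - 5 = \frac{219}{47} - 5 = - \frac{16}{47}$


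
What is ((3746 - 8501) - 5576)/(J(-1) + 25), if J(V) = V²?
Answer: -10331/26 ≈ -397.35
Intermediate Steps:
((3746 - 8501) - 5576)/(J(-1) + 25) = ((3746 - 8501) - 5576)/((-1)² + 25) = (-4755 - 5576)/(1 + 25) = -10331/26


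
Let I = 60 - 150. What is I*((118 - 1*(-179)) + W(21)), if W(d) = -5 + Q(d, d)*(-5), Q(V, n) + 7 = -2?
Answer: -30330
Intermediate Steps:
I = -90
Q(V, n) = -9 (Q(V, n) = -7 - 2 = -9)
W(d) = 40 (W(d) = -5 - 9*(-5) = -5 + 45 = 40)
I*((118 - 1*(-179)) + W(21)) = -90*((118 - 1*(-179)) + 40) = -90*((118 + 179) + 40) = -90*(297 + 40) = -90*337 = -30330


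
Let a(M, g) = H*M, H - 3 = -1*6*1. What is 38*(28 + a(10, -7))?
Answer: -76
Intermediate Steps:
H = -3 (H = 3 - 1*6*1 = 3 - 6*1 = 3 - 6 = -3)
a(M, g) = -3*M
38*(28 + a(10, -7)) = 38*(28 - 3*10) = 38*(28 - 30) = 38*(-2) = -76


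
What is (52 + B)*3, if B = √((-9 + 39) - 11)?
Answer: 156 + 3*√19 ≈ 169.08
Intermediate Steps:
B = √19 (B = √(30 - 11) = √19 ≈ 4.3589)
(52 + B)*3 = (52 + √19)*3 = 156 + 3*√19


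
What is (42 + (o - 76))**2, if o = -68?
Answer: 10404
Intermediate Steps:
(42 + (o - 76))**2 = (42 + (-68 - 76))**2 = (42 - 144)**2 = (-102)**2 = 10404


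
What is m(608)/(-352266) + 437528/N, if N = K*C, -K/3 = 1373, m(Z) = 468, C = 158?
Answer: -12869234482/19104618111 ≈ -0.67362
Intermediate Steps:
K = -4119 (K = -3*1373 = -4119)
N = -650802 (N = -4119*158 = -650802)
m(608)/(-352266) + 437528/N = 468/(-352266) + 437528/(-650802) = 468*(-1/352266) + 437528*(-1/650802) = -78/58711 - 218764/325401 = -12869234482/19104618111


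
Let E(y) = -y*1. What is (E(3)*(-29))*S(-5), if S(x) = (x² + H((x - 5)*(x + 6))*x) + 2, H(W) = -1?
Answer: 2784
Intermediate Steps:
S(x) = 2 + x² - x (S(x) = (x² - x) + 2 = 2 + x² - x)
E(y) = -y
(E(3)*(-29))*S(-5) = (-1*3*(-29))*(2 + (-5)² - 1*(-5)) = (-3*(-29))*(2 + 25 + 5) = 87*32 = 2784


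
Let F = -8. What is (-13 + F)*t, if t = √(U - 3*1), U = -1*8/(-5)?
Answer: -21*I*√35/5 ≈ -24.848*I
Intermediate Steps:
U = 8/5 (U = -8*(-⅕) = 8/5 ≈ 1.6000)
t = I*√35/5 (t = √(8/5 - 3*1) = √(8/5 - 3) = √(-7/5) = I*√35/5 ≈ 1.1832*I)
(-13 + F)*t = (-13 - 8)*(I*√35/5) = -21*I*√35/5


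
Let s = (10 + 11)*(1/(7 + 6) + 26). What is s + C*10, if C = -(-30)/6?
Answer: 7769/13 ≈ 597.62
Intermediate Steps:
C = 5 (C = -(-30)/6 = -10*(-1/2) = 5)
s = 7119/13 (s = 21*(1/13 + 26) = 21*(339/13) = 7119/13 ≈ 547.62)
s + C*10 = 7119/13 + 5*10 = 7119/13 + 50 = 7769/13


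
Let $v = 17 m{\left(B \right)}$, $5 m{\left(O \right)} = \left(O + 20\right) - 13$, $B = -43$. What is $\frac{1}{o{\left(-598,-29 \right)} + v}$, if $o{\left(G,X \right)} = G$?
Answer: $- \frac{5}{3602} \approx -0.0013881$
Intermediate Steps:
$m{\left(O \right)} = \frac{7}{5} + \frac{O}{5}$ ($m{\left(O \right)} = \frac{\left(O + 20\right) - 13}{5} = \frac{\left(20 + O\right) - 13}{5} = \frac{7 + O}{5} = \frac{7}{5} + \frac{O}{5}$)
$v = - \frac{612}{5}$ ($v = 17 \left(\frac{7}{5} + \frac{1}{5} \left(-43\right)\right) = 17 \left(\frac{7}{5} - \frac{43}{5}\right) = 17 \left(- \frac{36}{5}\right) = - \frac{612}{5} \approx -122.4$)
$\frac{1}{o{\left(-598,-29 \right)} + v} = \frac{1}{-598 - \frac{612}{5}} = \frac{1}{- \frac{3602}{5}} = - \frac{5}{3602}$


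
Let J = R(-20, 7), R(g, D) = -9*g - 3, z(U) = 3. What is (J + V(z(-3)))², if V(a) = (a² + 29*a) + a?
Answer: 76176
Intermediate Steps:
V(a) = a² + 30*a
R(g, D) = -3 - 9*g
J = 177 (J = -3 - 9*(-20) = -3 + 180 = 177)
(J + V(z(-3)))² = (177 + 3*(30 + 3))² = (177 + 3*33)² = (177 + 99)² = 276² = 76176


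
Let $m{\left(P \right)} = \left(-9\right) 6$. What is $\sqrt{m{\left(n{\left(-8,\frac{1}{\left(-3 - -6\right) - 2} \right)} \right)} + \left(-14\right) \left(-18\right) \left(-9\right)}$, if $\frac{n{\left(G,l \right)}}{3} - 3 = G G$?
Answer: $3 i \sqrt{258} \approx 48.187 i$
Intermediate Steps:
$n{\left(G,l \right)} = 9 + 3 G^{2}$ ($n{\left(G,l \right)} = 9 + 3 G G = 9 + 3 G^{2}$)
$m{\left(P \right)} = -54$
$\sqrt{m{\left(n{\left(-8,\frac{1}{\left(-3 - -6\right) - 2} \right)} \right)} + \left(-14\right) \left(-18\right) \left(-9\right)} = \sqrt{-54 + \left(-14\right) \left(-18\right) \left(-9\right)} = \sqrt{-54 + 252 \left(-9\right)} = \sqrt{-54 - 2268} = \sqrt{-2322} = 3 i \sqrt{258}$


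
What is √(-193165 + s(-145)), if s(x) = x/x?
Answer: 2*I*√48291 ≈ 439.5*I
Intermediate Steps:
s(x) = 1
√(-193165 + s(-145)) = √(-193165 + 1) = √(-193164) = 2*I*√48291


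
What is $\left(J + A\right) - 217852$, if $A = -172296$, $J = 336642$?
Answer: $-53506$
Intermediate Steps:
$\left(J + A\right) - 217852 = \left(336642 - 172296\right) - 217852 = 164346 - 217852 = -53506$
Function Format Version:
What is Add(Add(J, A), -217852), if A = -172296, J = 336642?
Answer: -53506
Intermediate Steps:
Add(Add(J, A), -217852) = Add(Add(336642, -172296), -217852) = Add(164346, -217852) = -53506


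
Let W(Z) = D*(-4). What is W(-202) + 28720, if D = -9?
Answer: 28756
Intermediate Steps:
W(Z) = 36 (W(Z) = -9*(-4) = 36)
W(-202) + 28720 = 36 + 28720 = 28756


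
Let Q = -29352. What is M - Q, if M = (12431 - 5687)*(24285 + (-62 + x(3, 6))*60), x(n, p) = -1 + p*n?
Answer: 145598592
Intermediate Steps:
x(n, p) = -1 + n*p
M = 145569240 (M = (12431 - 5687)*(24285 + (-62 + (-1 + 3*6))*60) = 6744*(24285 + (-62 + (-1 + 18))*60) = 6744*(24285 + (-62 + 17)*60) = 6744*(24285 - 45*60) = 6744*(24285 - 2700) = 6744*21585 = 145569240)
M - Q = 145569240 - 1*(-29352) = 145569240 + 29352 = 145598592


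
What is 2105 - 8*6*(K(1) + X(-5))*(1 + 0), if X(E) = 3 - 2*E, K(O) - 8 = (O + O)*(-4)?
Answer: 1481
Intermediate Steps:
K(O) = 8 - 8*O (K(O) = 8 + (O + O)*(-4) = 8 + (2*O)*(-4) = 8 - 8*O)
2105 - 8*6*(K(1) + X(-5))*(1 + 0) = 2105 - 8*6*((8 - 8*1) + (3 - 2*(-5)))*(1 + 0) = 2105 - 48*((8 - 8) + (3 + 10))*1 = 2105 - 48*(0 + 13)*1 = 2105 - 48*13*1 = 2105 - 48*13 = 2105 - 1*624 = 2105 - 624 = 1481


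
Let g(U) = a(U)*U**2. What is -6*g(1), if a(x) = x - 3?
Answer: 12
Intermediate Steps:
a(x) = -3 + x
g(U) = U**2*(-3 + U) (g(U) = (-3 + U)*U**2 = U**2*(-3 + U))
-6*g(1) = -6*1**2*(-3 + 1) = -6*(-2) = 12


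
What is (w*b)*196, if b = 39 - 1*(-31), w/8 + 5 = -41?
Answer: -5048960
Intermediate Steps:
w = -368 (w = -40 + 8*(-41) = -40 - 328 = -368)
b = 70 (b = 39 + 31 = 70)
(w*b)*196 = -368*70*196 = -25760*196 = -5048960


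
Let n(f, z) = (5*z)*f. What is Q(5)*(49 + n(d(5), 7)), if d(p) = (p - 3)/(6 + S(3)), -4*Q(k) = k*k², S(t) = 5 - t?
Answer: -28875/16 ≈ -1804.7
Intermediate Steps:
Q(k) = -k³/4 (Q(k) = -k*k²/4 = -k³/4)
d(p) = -3/8 + p/8 (d(p) = (p - 3)/(6 + (5 - 1*3)) = (-3 + p)/(6 + (5 - 3)) = (-3 + p)/(6 + 2) = (-3 + p)/8 = (-3 + p)*(⅛) = -3/8 + p/8)
n(f, z) = 5*f*z
Q(5)*(49 + n(d(5), 7)) = (-¼*5³)*(49 + 5*(-3/8 + (⅛)*5)*7) = (-¼*125)*(49 + 5*(-3/8 + 5/8)*7) = -125*(49 + 5*(¼)*7)/4 = -125*(49 + 35/4)/4 = -125/4*231/4 = -28875/16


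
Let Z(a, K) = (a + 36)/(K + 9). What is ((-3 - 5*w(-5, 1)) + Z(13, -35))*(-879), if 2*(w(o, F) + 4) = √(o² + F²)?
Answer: -345447/26 + 4395*√26/2 ≈ -2081.3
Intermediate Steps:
w(o, F) = -4 + √(F² + o²)/2 (w(o, F) = -4 + √(o² + F²)/2 = -4 + √(F² + o²)/2)
Z(a, K) = (36 + a)/(9 + K)
((-3 - 5*w(-5, 1)) + Z(13, -35))*(-879) = ((-3 - 5*(-4 + √(1² + (-5)²)/2)) + (36 + 13)/(9 - 35))*(-879) = ((-3 - 5*(-4 + √(1 + 25)/2)) + 49/(-26))*(-879) = ((-3 - 5*(-4 + √26/2)) - 1/26*49)*(-879) = ((-3 + (20 - 5*√26/2)) - 49/26)*(-879) = ((17 - 5*√26/2) - 49/26)*(-879) = (393/26 - 5*√26/2)*(-879) = -345447/26 + 4395*√26/2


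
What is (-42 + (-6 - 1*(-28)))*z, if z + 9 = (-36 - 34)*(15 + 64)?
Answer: 110780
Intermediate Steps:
z = -5539 (z = -9 + (-36 - 34)*(15 + 64) = -9 - 70*79 = -9 - 5530 = -5539)
(-42 + (-6 - 1*(-28)))*z = (-42 + (-6 - 1*(-28)))*(-5539) = (-42 + (-6 + 28))*(-5539) = (-42 + 22)*(-5539) = -20*(-5539) = 110780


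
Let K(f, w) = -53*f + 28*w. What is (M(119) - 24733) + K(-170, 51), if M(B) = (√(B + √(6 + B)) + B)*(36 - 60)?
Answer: -17151 - 24*√(119 + 5*√5) ≈ -17425.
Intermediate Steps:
M(B) = -24*B - 24*√(B + √(6 + B)) (M(B) = (B + √(B + √(6 + B)))*(-24) = -24*B - 24*√(B + √(6 + B)))
(M(119) - 24733) + K(-170, 51) = ((-24*119 - 24*√(119 + √(6 + 119))) - 24733) + (-53*(-170) + 28*51) = ((-2856 - 24*√(119 + √125)) - 24733) + (9010 + 1428) = ((-2856 - 24*√(119 + 5*√5)) - 24733) + 10438 = (-27589 - 24*√(119 + 5*√5)) + 10438 = -17151 - 24*√(119 + 5*√5)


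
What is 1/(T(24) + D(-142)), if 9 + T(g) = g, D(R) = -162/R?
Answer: 71/1146 ≈ 0.061955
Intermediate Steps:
T(g) = -9 + g
1/(T(24) + D(-142)) = 1/((-9 + 24) - 162/(-142)) = 1/(15 - 162*(-1/142)) = 1/(15 + 81/71) = 1/(1146/71) = 71/1146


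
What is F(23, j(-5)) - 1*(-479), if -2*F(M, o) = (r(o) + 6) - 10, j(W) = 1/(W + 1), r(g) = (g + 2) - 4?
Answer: 3857/8 ≈ 482.13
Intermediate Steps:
r(g) = -2 + g (r(g) = (2 + g) - 4 = -2 + g)
j(W) = 1/(1 + W)
F(M, o) = 3 - o/2 (F(M, o) = -(((-2 + o) + 6) - 10)/2 = -((4 + o) - 10)/2 = -(-6 + o)/2 = 3 - o/2)
F(23, j(-5)) - 1*(-479) = (3 - 1/(2*(1 - 5))) - 1*(-479) = (3 - 1/2/(-4)) + 479 = (3 - 1/2*(-1/4)) + 479 = (3 + 1/8) + 479 = 25/8 + 479 = 3857/8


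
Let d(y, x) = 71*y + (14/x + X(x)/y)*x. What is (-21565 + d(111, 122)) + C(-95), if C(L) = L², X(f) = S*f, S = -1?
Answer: -530479/111 ≈ -4779.1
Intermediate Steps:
X(f) = -f
d(y, x) = 71*y + x*(14/x - x/y) (d(y, x) = 71*y + (14/x + (-x)/y)*x = 71*y + (14/x - x/y)*x = 71*y + x*(14/x - x/y))
(-21565 + d(111, 122)) + C(-95) = (-21565 + (14 + 71*111 - 1*122²/111)) + (-95)² = (-21565 + (14 + 7881 - 1*14884*1/111)) + 9025 = (-21565 + (14 + 7881 - 14884/111)) + 9025 = (-21565 + 861461/111) + 9025 = -1532254/111 + 9025 = -530479/111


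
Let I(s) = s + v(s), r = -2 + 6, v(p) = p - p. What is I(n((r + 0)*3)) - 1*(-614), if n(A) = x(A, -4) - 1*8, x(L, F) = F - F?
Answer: 606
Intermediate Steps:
x(L, F) = 0
v(p) = 0
r = 4
n(A) = -8 (n(A) = 0 - 1*8 = 0 - 8 = -8)
I(s) = s (I(s) = s + 0 = s)
I(n((r + 0)*3)) - 1*(-614) = -8 - 1*(-614) = -8 + 614 = 606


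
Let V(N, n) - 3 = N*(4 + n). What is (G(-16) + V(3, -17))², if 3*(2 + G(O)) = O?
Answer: 16900/9 ≈ 1877.8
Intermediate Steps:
G(O) = -2 + O/3
V(N, n) = 3 + N*(4 + n)
(G(-16) + V(3, -17))² = ((-2 + (⅓)*(-16)) + (3 + 4*3 + 3*(-17)))² = ((-2 - 16/3) + (3 + 12 - 51))² = (-22/3 - 36)² = (-130/3)² = 16900/9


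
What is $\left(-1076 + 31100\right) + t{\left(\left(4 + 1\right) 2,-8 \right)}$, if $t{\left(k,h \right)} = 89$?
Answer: $30113$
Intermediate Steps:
$\left(-1076 + 31100\right) + t{\left(\left(4 + 1\right) 2,-8 \right)} = \left(-1076 + 31100\right) + 89 = 30024 + 89 = 30113$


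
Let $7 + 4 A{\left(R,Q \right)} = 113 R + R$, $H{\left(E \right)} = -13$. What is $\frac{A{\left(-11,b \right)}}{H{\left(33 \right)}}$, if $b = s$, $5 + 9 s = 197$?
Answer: $\frac{97}{4} \approx 24.25$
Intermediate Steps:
$s = \frac{64}{3}$ ($s = - \frac{5}{9} + \frac{1}{9} \cdot 197 = - \frac{5}{9} + \frac{197}{9} = \frac{64}{3} \approx 21.333$)
$b = \frac{64}{3} \approx 21.333$
$A{\left(R,Q \right)} = - \frac{7}{4} + \frac{57 R}{2}$ ($A{\left(R,Q \right)} = - \frac{7}{4} + \frac{113 R + R}{4} = - \frac{7}{4} + \frac{114 R}{4} = - \frac{7}{4} + \frac{57 R}{2}$)
$\frac{A{\left(-11,b \right)}}{H{\left(33 \right)}} = \frac{- \frac{7}{4} + \frac{57}{2} \left(-11\right)}{-13} = \left(- \frac{7}{4} - \frac{627}{2}\right) \left(- \frac{1}{13}\right) = \left(- \frac{1261}{4}\right) \left(- \frac{1}{13}\right) = \frac{97}{4}$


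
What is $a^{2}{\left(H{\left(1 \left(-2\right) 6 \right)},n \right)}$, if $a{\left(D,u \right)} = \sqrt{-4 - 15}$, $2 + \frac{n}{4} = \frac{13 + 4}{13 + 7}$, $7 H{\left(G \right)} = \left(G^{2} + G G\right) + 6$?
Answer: $-19$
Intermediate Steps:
$H{\left(G \right)} = \frac{6}{7} + \frac{2 G^{2}}{7}$ ($H{\left(G \right)} = \frac{\left(G^{2} + G G\right) + 6}{7} = \frac{\left(G^{2} + G^{2}\right) + 6}{7} = \frac{2 G^{2} + 6}{7} = \frac{6 + 2 G^{2}}{7} = \frac{6}{7} + \frac{2 G^{2}}{7}$)
$n = - \frac{23}{5}$ ($n = -8 + 4 \frac{13 + 4}{13 + 7} = -8 + 4 \cdot \frac{17}{20} = -8 + \frac{17}{5} = - \frac{23}{5} \approx -4.6$)
$a{\left(D,u \right)} = i \sqrt{19}$ ($a{\left(D,u \right)} = \sqrt{-19} = i \sqrt{19}$)
$a^{2}{\left(H{\left(1 \left(-2\right) 6 \right)},n \right)} = \left(i \sqrt{19}\right)^{2} = -19$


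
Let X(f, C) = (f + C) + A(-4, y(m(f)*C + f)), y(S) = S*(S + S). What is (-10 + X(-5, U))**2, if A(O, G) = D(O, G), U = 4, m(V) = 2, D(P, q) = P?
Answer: 225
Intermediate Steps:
y(S) = 2*S**2 (y(S) = S*(2*S) = 2*S**2)
A(O, G) = O
X(f, C) = -4 + C + f (X(f, C) = (f + C) - 4 = (C + f) - 4 = -4 + C + f)
(-10 + X(-5, U))**2 = (-10 + (-4 + 4 - 5))**2 = (-10 - 5)**2 = (-15)**2 = 225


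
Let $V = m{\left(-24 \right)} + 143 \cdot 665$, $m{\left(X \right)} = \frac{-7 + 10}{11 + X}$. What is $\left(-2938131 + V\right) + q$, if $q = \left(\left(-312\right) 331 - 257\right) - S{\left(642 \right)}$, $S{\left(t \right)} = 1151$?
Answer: $- \frac{38320311}{13} \approx -2.9477 \cdot 10^{6}$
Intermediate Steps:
$m{\left(X \right)} = \frac{3}{11 + X}$
$V = \frac{1236232}{13}$ ($V = \frac{3}{11 - 24} + 143 \cdot 665 = \frac{3}{-13} + 95095 = 3 \left(- \frac{1}{13}\right) + 95095 = - \frac{3}{13} + 95095 = \frac{1236232}{13} \approx 95095.0$)
$q = -104680$ ($q = \left(\left(-312\right) 331 - 257\right) - 1151 = \left(-103272 - 257\right) - 1151 = -103529 - 1151 = -104680$)
$\left(-2938131 + V\right) + q = \left(-2938131 + \frac{1236232}{13}\right) - 104680 = - \frac{36959471}{13} - 104680 = - \frac{38320311}{13}$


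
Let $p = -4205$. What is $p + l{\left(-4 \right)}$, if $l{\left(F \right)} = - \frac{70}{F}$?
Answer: $- \frac{8375}{2} \approx -4187.5$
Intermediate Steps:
$p + l{\left(-4 \right)} = -4205 - \frac{70}{-4} = -4205 - - \frac{35}{2} = -4205 + \frac{35}{2} = - \frac{8375}{2}$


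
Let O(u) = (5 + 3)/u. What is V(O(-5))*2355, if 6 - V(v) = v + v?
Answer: 21666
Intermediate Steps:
O(u) = 8/u
V(v) = 6 - 2*v (V(v) = 6 - (v + v) = 6 - 2*v)
V(O(-5))*2355 = (6 - 16/(-5))*2355 = (6 - 16*(-1)/5)*2355 = (6 - 2*(-8/5))*2355 = (6 + 16/5)*2355 = (46/5)*2355 = 21666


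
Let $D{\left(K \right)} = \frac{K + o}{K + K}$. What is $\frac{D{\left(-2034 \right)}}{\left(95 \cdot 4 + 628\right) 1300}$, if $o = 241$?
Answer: $\frac{1793}{5330707200} \approx 3.3635 \cdot 10^{-7}$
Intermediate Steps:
$D{\left(K \right)} = \frac{241 + K}{2 K}$ ($D{\left(K \right)} = \frac{K + 241}{K + K} = \frac{241 + K}{2 K}$)
$\frac{D{\left(-2034 \right)}}{\left(95 \cdot 4 + 628\right) 1300} = \frac{\frac{1}{2} \frac{1}{-2034} \left(241 - 2034\right)}{\left(95 \cdot 4 + 628\right) 1300} = \frac{\frac{1}{2} \left(- \frac{1}{2034}\right) \left(-1793\right)}{\left(380 + 628\right) 1300} = \frac{1793}{4068 \cdot 1008 \cdot 1300} = \frac{1793}{4068 \cdot 1310400} = \frac{1793}{4068} \cdot \frac{1}{1310400} = \frac{1793}{5330707200}$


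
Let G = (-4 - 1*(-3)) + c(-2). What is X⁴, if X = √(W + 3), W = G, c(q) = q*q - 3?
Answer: 9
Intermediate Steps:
c(q) = -3 + q² (c(q) = q² - 3 = -3 + q²)
G = 0 (G = (-4 - 1*(-3)) + (-3 + (-2)²) = (-4 + 3) + (-3 + 4) = -1 + 1 = 0)
W = 0
X = √3 (X = √(0 + 3) = √3 ≈ 1.7320)
X⁴ = (√3)⁴ = 9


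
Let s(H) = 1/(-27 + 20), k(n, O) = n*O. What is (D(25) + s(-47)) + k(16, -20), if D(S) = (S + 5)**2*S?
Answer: 155259/7 ≈ 22180.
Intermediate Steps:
k(n, O) = O*n
D(S) = S*(5 + S)**2 (D(S) = (5 + S)**2*S = S*(5 + S)**2)
s(H) = -1/7 (s(H) = 1/(-7) = -1/7)
(D(25) + s(-47)) + k(16, -20) = (25*(5 + 25)**2 - 1/7) - 20*16 = (25*30**2 - 1/7) - 320 = (25*900 - 1/7) - 320 = (22500 - 1/7) - 320 = 157499/7 - 320 = 155259/7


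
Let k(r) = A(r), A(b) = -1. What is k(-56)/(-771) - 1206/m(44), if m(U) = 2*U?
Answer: -464869/33924 ≈ -13.703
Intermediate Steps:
k(r) = -1
k(-56)/(-771) - 1206/m(44) = -1/(-771) - 1206/(2*44) = -1*(-1/771) - 1206/88 = 1/771 - 1206*1/88 = 1/771 - 603/44 = -464869/33924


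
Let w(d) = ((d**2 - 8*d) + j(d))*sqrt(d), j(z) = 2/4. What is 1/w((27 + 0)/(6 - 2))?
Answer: -32*sqrt(3)/1143 ≈ -0.048491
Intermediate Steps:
j(z) = 1/2 (j(z) = 2*(1/4) = 1/2)
w(d) = sqrt(d)*(1/2 + d**2 - 8*d) (w(d) = ((d**2 - 8*d) + 1/2)*sqrt(d) = (1/2 + d**2 - 8*d)*sqrt(d) = sqrt(d)*(1/2 + d**2 - 8*d))
1/w((27 + 0)/(6 - 2)) = 1/(sqrt((27 + 0)/(6 - 2))*(1/2 + ((27 + 0)/(6 - 2))**2 - 8*(27 + 0)/(6 - 2))) = 1/(sqrt(27/4)*(1/2 + (27/4)**2 - 216/4)) = 1/(sqrt(27*(1/4))*(1/2 + (27*(1/4))**2 - 216/4)) = 1/(sqrt(27/4)*(1/2 + (27/4)**2 - 8*27/4)) = 1/((3*sqrt(3)/2)*(1/2 + 729/16 - 54)) = 1/((3*sqrt(3)/2)*(-127/16)) = 1/(-381*sqrt(3)/32) = -32*sqrt(3)/1143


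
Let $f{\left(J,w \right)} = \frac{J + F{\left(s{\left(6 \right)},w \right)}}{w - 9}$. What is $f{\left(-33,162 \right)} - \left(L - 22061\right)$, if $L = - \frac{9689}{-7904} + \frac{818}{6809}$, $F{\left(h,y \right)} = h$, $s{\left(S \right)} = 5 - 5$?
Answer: $\frac{60547315502077}{2744735136} \approx 22059.0$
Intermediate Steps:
$s{\left(S \right)} = 0$
$L = \frac{72437873}{53818336}$ ($L = \left(-9689\right) \left(- \frac{1}{7904}\right) + 818 \cdot \frac{1}{6809} = \frac{9689}{7904} + \frac{818}{6809} = \frac{72437873}{53818336} \approx 1.346$)
$f{\left(J,w \right)} = \frac{J}{-9 + w}$ ($f{\left(J,w \right)} = \frac{J + 0}{w - 9} = \frac{J}{-9 + w}$)
$f{\left(-33,162 \right)} - \left(L - 22061\right) = - \frac{33}{-9 + 162} - \left(\frac{72437873}{53818336} - 22061\right) = - \frac{33}{153} - \left(\frac{72437873}{53818336} - 22061\right) = \left(-33\right) \frac{1}{153} - - \frac{1187213872623}{53818336} = - \frac{11}{51} + \frac{1187213872623}{53818336} = \frac{60547315502077}{2744735136}$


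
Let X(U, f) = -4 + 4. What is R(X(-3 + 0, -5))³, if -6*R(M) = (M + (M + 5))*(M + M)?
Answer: 0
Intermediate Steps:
X(U, f) = 0
R(M) = -M*(5 + 2*M)/3 (R(M) = -(M + (M + 5))*(M + M)/6 = -(M + (5 + M))*2*M/6 = -(5 + 2*M)*2*M/6 = -M*(5 + 2*M)/3)
R(X(-3 + 0, -5))³ = (-⅓*0*(5 + 2*0))³ = (-⅓*0*(5 + 0))³ = (-⅓*0*5)³ = 0³ = 0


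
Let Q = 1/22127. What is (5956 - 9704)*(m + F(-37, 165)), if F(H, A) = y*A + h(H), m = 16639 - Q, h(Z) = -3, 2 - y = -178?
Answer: -3842736962908/22127 ≈ -1.7367e+8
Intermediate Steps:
y = 180 (y = 2 - 1*(-178) = 2 + 178 = 180)
Q = 1/22127 ≈ 4.5194e-5
m = 368171152/22127 (m = 16639 - 1*1/22127 = 16639 - 1/22127 = 368171152/22127 ≈ 16639.)
F(H, A) = -3 + 180*A (F(H, A) = 180*A - 3 = -3 + 180*A)
(5956 - 9704)*(m + F(-37, 165)) = (5956 - 9704)*(368171152/22127 + (-3 + 180*165)) = -3748*(368171152/22127 + (-3 + 29700)) = -3748*(368171152/22127 + 29697) = -3748*1025276671/22127 = -3842736962908/22127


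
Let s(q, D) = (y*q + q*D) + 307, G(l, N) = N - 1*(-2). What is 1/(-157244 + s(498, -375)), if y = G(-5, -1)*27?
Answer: -1/330241 ≈ -3.0281e-6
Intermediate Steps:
G(l, N) = 2 + N (G(l, N) = N + 2 = 2 + N)
y = 27 (y = (2 - 1)*27 = 1*27 = 27)
s(q, D) = 307 + 27*q + D*q (s(q, D) = (27*q + q*D) + 307 = (27*q + D*q) + 307 = 307 + 27*q + D*q)
1/(-157244 + s(498, -375)) = 1/(-157244 + (307 + 27*498 - 375*498)) = 1/(-157244 + (307 + 13446 - 186750)) = 1/(-157244 - 172997) = 1/(-330241) = -1/330241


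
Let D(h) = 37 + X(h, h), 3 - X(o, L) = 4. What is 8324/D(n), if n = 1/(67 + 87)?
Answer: 2081/9 ≈ 231.22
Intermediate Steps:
X(o, L) = -1 (X(o, L) = 3 - 1*4 = 3 - 4 = -1)
n = 1/154 ≈ 0.0064935
D(h) = 36 (D(h) = 37 - 1 = 36)
8324/D(n) = 8324/36 = 8324*(1/36) = 2081/9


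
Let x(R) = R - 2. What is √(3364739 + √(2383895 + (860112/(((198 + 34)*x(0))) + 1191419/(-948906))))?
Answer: √(283107421177173626796 + 9172758*√200423633764077563882)/9172758 ≈ 1834.7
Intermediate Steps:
x(R) = -2 + R
√(3364739 + √(2383895 + (860112/(((198 + 34)*x(0))) + 1191419/(-948906)))) = √(3364739 + √(2383895 + (860112/(((198 + 34)*(-2 + 0))) + 1191419/(-948906)))) = √(3364739 + √(2383895 + (860112/((232*(-2))) + 1191419*(-1/948906)))) = √(3364739 + √(2383895 + (860112/(-464) - 1191419/948906))) = √(3364739 + √(2383895 + (860112*(-1/464) - 1191419/948906))) = √(3364739 + √(2383895 + (-53757/29 - 1191419/948906))) = √(3364739 + √(2383895 - 51044890993/27518274)) = √(3364739 + √(65549630906237/27518274)) = √(3364739 + √200423633764077563882/9172758)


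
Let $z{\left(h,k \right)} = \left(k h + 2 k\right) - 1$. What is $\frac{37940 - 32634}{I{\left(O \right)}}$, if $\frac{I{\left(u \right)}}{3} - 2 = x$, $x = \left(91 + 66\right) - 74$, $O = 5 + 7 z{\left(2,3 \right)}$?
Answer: $\frac{5306}{255} \approx 20.808$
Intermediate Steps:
$z{\left(h,k \right)} = -1 + 2 k + h k$ ($z{\left(h,k \right)} = \left(h k + 2 k\right) - 1 = \left(2 k + h k\right) - 1 = -1 + 2 k + h k$)
$O = 82$ ($O = 5 + 7 \left(-1 + 2 \cdot 3 + 2 \cdot 3\right) = 5 + 7 \left(-1 + 6 + 6\right) = 5 + 7 \cdot 11 = 5 + 77 = 82$)
$x = 83$ ($x = 157 - 74 = 83$)
$I{\left(u \right)} = 255$ ($I{\left(u \right)} = 6 + 3 \cdot 83 = 6 + 249 = 255$)
$\frac{37940 - 32634}{I{\left(O \right)}} = \frac{37940 - 32634}{255} = \left(37940 - 32634\right) \frac{1}{255} = 5306 \cdot \frac{1}{255} = \frac{5306}{255}$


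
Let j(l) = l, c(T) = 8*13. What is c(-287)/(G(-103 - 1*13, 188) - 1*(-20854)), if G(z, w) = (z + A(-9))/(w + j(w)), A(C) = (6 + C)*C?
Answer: 3008/603155 ≈ 0.0049871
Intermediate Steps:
c(T) = 104
A(C) = C*(6 + C)
G(z, w) = (27 + z)/(2*w) (G(z, w) = (z - 9*(6 - 9))/(w + w) = (z - 9*(-3))/((2*w)) = (z + 27)*(1/(2*w)) = (27 + z)*(1/(2*w)) = (27 + z)/(2*w))
c(-287)/(G(-103 - 1*13, 188) - 1*(-20854)) = 104/((1/2)*(27 + (-103 - 1*13))/188 - 1*(-20854)) = 104/((1/2)*(1/188)*(27 + (-103 - 13)) + 20854) = 104/((1/2)*(1/188)*(27 - 116) + 20854) = 104/((1/2)*(1/188)*(-89) + 20854) = 104/(-89/376 + 20854) = 104/(7841015/376) = 104*(376/7841015) = 3008/603155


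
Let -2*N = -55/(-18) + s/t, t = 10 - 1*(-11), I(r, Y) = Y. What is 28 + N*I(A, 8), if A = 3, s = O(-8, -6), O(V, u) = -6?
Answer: 1066/63 ≈ 16.921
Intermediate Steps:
s = -6
t = 21 (t = 10 + 11 = 21)
N = -349/252 (N = -(-55/(-18) - 6/21)/2 = -(-55*(-1/18) - 6*1/21)/2 = -(55/18 - 2/7)/2 = -1/2*349/126 = -349/252 ≈ -1.3849)
28 + N*I(A, 8) = 28 - 349/252*8 = 28 - 698/63 = 1066/63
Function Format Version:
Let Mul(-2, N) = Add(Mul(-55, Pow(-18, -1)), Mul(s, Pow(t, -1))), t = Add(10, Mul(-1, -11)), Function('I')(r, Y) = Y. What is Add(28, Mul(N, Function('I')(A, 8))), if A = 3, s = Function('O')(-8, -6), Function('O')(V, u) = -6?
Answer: Rational(1066, 63) ≈ 16.921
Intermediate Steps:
s = -6
t = 21 (t = Add(10, 11) = 21)
N = Rational(-349, 252) (N = Mul(Rational(-1, 2), Add(Mul(-55, Pow(-18, -1)), Mul(-6, Pow(21, -1)))) = Mul(Rational(-1, 2), Add(Mul(-55, Rational(-1, 18)), Mul(-6, Rational(1, 21)))) = Mul(Rational(-1, 2), Add(Rational(55, 18), Rational(-2, 7))) = Mul(Rational(-1, 2), Rational(349, 126)) = Rational(-349, 252) ≈ -1.3849)
Add(28, Mul(N, Function('I')(A, 8))) = Add(28, Mul(Rational(-349, 252), 8)) = Add(28, Rational(-698, 63)) = Rational(1066, 63)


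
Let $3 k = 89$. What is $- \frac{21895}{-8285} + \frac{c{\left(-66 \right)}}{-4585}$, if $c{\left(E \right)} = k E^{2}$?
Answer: $- \frac{194053081}{7597345} \approx -25.542$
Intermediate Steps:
$k = \frac{89}{3}$ ($k = \frac{1}{3} \cdot 89 = \frac{89}{3} \approx 29.667$)
$c{\left(E \right)} = \frac{89 E^{2}}{3}$
$- \frac{21895}{-8285} + \frac{c{\left(-66 \right)}}{-4585} = - \frac{21895}{-8285} + \frac{\frac{89}{3} \left(-66\right)^{2}}{-4585} = \left(-21895\right) \left(- \frac{1}{8285}\right) + \frac{89}{3} \cdot 4356 \left(- \frac{1}{4585}\right) = \frac{4379}{1657} + 129228 \left(- \frac{1}{4585}\right) = \frac{4379}{1657} - \frac{129228}{4585} = - \frac{194053081}{7597345}$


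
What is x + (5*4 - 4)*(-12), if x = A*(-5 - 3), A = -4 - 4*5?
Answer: 0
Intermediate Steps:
A = -24 (A = -4 - 20 = -24)
x = 192 (x = -24*(-5 - 3) = -24*(-8) = 192)
x + (5*4 - 4)*(-12) = 192 + (5*4 - 4)*(-12) = 192 + (20 - 4)*(-12) = 192 + 16*(-12) = 192 - 192 = 0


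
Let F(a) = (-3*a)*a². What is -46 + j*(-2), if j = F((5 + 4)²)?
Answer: 3188600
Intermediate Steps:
F(a) = -3*a³
j = -1594323 (j = -3*(5 + 4)⁶ = -3*(9²)³ = -3*81³ = -3*531441 = -1594323)
-46 + j*(-2) = -46 - 1594323*(-2) = -46 + 3188646 = 3188600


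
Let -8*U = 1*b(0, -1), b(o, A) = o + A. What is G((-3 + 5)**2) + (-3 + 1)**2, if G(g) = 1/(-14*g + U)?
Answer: 1780/447 ≈ 3.9821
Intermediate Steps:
b(o, A) = A + o
U = 1/8 (U = -(-1 + 0)/8 = -(-1)/8 = -1/8*(-1) = 1/8 ≈ 0.12500)
G(g) = 1/(1/8 - 14*g) (G(g) = 1/(-14*g + 1/8) = 1/(1/8 - 14*g))
G((-3 + 5)**2) + (-3 + 1)**2 = -8/(-1 + 112*(-3 + 5)**2) + (-3 + 1)**2 = -8/(-1 + 112*2**2) + (-2)**2 = -8/(-1 + 112*4) + 4 = -8/(-1 + 448) + 4 = -8/447 + 4 = 1780/447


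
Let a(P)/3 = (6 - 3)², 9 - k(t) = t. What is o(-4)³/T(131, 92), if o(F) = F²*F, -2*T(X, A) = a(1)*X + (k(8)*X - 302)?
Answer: 262144/1683 ≈ 155.76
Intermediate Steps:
k(t) = 9 - t
a(P) = 27 (a(P) = 3*(6 - 3)² = 3*3² = 3*9 = 27)
T(X, A) = 151 - 14*X (T(X, A) = -(27*X + ((9 - 1*8)*X - 302))/2 = -(27*X + ((9 - 8)*X - 302))/2 = -(27*X + (1*X - 302))/2 = -(27*X + (X - 302))/2 = -(27*X + (-302 + X))/2 = -(-302 + 28*X)/2 = 151 - 14*X)
o(F) = F³
o(-4)³/T(131, 92) = ((-4)³)³/(151 - 14*131) = (-64)³/(151 - 1834) = -262144/(-1683) = -262144*(-1/1683) = 262144/1683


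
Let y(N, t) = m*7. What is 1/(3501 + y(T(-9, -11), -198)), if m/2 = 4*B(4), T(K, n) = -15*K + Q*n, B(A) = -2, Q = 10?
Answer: 1/3389 ≈ 0.00029507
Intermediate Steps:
T(K, n) = -15*K + 10*n
m = -16 (m = 2*(4*(-2)) = 2*(-8) = -16)
y(N, t) = -112 (y(N, t) = -16*7 = -112)
1/(3501 + y(T(-9, -11), -198)) = 1/(3501 - 112) = 1/3389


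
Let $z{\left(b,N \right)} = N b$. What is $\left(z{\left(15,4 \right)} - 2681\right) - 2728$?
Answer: $-5349$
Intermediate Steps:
$\left(z{\left(15,4 \right)} - 2681\right) - 2728 = \left(4 \cdot 15 - 2681\right) - 2728 = \left(60 - 2681\right) - 2728 = -2621 - 2728 = -5349$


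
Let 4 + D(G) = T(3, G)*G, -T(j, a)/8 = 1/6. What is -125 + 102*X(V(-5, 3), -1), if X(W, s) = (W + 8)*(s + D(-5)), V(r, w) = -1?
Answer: 1065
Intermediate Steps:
T(j, a) = -4/3 (T(j, a) = -8/6 = -8*⅙ = -4/3)
D(G) = -4 - 4*G/3
X(W, s) = (8 + W)*(8/3 + s) (X(W, s) = (W + 8)*(s + (-4 - 4/3*(-5))) = (8 + W)*(s + (-4 + 20/3)) = (8 + W)*(s + 8/3) = (8 + W)*(8/3 + s))
-125 + 102*X(V(-5, 3), -1) = -125 + 102*(64/3 + 8*(-1) + (8/3)*(-1) - 1*(-1)) = -125 + 102*(64/3 - 8 - 8/3 + 1) = -125 + 102*(35/3) = -125 + 1190 = 1065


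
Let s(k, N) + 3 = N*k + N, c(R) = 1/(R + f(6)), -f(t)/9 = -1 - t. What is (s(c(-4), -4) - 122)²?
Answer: 57988225/3481 ≈ 16659.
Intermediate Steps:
f(t) = 9 + 9*t (f(t) = -9*(-1 - t) = 9 + 9*t)
c(R) = 1/(63 + R) (c(R) = 1/(R + (9 + 9*6)) = 1/(R + (9 + 54)) = 1/(R + 63) = 1/(63 + R))
s(k, N) = -3 + N + N*k (s(k, N) = -3 + (N*k + N) = -3 + (N + N*k) = -3 + N + N*k)
(s(c(-4), -4) - 122)² = ((-3 - 4 - 4/(63 - 4)) - 122)² = ((-3 - 4 - 4/59) - 122)² = (-417/59 - 122)² = (-7615/59)² = 57988225/3481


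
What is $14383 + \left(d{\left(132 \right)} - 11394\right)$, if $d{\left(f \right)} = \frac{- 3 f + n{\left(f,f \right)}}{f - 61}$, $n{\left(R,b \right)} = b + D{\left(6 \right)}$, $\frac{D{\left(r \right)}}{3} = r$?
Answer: $\frac{211973}{71} \approx 2985.5$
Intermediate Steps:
$D{\left(r \right)} = 3 r$
$n{\left(R,b \right)} = 18 + b$ ($n{\left(R,b \right)} = b + 3 \cdot 6 = b + 18 = 18 + b$)
$d{\left(f \right)} = \frac{18 - 2 f}{-61 + f}$ ($d{\left(f \right)} = \frac{- 3 f + \left(18 + f\right)}{f - 61} = \frac{18 - 2 f}{-61 + f}$)
$14383 + \left(d{\left(132 \right)} - 11394\right) = 14383 - \left(11394 - \frac{2 \left(9 - 132\right)}{-61 + 132}\right) = 14383 - \left(11394 - \frac{2 \left(9 - 132\right)}{71}\right) = 14383 - \left(11394 - - \frac{246}{71}\right) = 14383 - \frac{809220}{71} = \frac{211973}{71}$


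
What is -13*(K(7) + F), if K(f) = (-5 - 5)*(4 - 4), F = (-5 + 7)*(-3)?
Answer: 78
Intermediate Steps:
F = -6 (F = 2*(-3) = -6)
K(f) = 0 (K(f) = -10*0 = 0)
-13*(K(7) + F) = -13*(0 - 6) = -13*(-6) = 78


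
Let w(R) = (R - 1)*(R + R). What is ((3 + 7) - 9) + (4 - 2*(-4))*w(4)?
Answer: 289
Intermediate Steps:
w(R) = 2*R*(-1 + R) (w(R) = (-1 + R)*(2*R) = 2*R*(-1 + R))
((3 + 7) - 9) + (4 - 2*(-4))*w(4) = ((3 + 7) - 9) + (4 - 2*(-4))*(2*4*(-1 + 4)) = (10 - 9) + (4 + 8)*(2*4*3) = 1 + 12*24 = 1 + 288 = 289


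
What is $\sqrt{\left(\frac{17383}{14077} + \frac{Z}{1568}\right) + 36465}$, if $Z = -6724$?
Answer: $\frac{\sqrt{115605914728814}}{56308} \approx 190.95$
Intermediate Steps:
$\sqrt{\left(\frac{17383}{14077} + \frac{Z}{1568}\right) + 36465} = \sqrt{\left(\frac{17383}{14077} - \frac{6724}{1568}\right) + 36465} = \sqrt{\left(17383 \cdot \frac{1}{14077} - \frac{1681}{392}\right) + 36465} = \sqrt{\left(\frac{17383}{14077} - \frac{1681}{392}\right) + 36465} = \sqrt{- \frac{2407043}{788312} + 36465} = \sqrt{\frac{28743390037}{788312}} = \frac{\sqrt{115605914728814}}{56308}$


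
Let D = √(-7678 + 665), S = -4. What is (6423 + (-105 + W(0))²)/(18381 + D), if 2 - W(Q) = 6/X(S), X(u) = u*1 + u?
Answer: 4963770669/5405890784 - 270049*I*√7013/5405890784 ≈ 0.91821 - 0.0041834*I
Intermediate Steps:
D = I*√7013 (D = √(-7013) = I*√7013 ≈ 83.744*I)
X(u) = 2*u (X(u) = u + u = 2*u)
W(Q) = 11/4 (W(Q) = 2 - 6/(2*(-4)) = 2 - 6/(-8) = 2 - 6*(-1)/8 = 2 - 1*(-¾) = 2 + ¾ = 11/4)
(6423 + (-105 + W(0))²)/(18381 + D) = (6423 + (-105 + 11/4)²)/(18381 + I*√7013) = (6423 + (-409/4)²)/(18381 + I*√7013) = (6423 + 167281/16)/(18381 + I*√7013) = 270049/(16*(18381 + I*√7013))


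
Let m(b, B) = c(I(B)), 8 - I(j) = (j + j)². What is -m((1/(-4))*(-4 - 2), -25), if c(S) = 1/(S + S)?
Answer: 1/4984 ≈ 0.00020064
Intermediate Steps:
I(j) = 8 - 4*j² (I(j) = 8 - (j + j)² = 8 - (2*j)² = 8 - 4*j²)
c(S) = 1/(2*S)
m(b, B) = 1/(2*(8 - 4*B²))
-m((1/(-4))*(-4 - 2), -25) = -(-1)/(-16 + 8*(-25)²) = -(-1)/(-16 + 8*625) = -(-1)/(-16 + 5000) = -(-1)/4984 = -1*(-1/4984) = 1/4984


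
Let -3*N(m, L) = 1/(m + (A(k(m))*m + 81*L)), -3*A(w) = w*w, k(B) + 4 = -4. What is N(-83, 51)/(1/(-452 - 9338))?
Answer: 4895/8728 ≈ 0.56084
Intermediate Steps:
k(B) = -8 (k(B) = -4 - 4 = -8)
A(w) = -w²/3 (A(w) = -w*w/3 = -w²/3)
N(m, L) = -1/(3*(81*L - 61*m/3)) (N(m, L) = -1/(3*(m + ((-⅓*(-8)²)*m + 81*L))) = -1/(3*(m + ((-⅓*64)*m + 81*L))) = -1/(3*(m + (-64*m/3 + 81*L))) = -1/(3*(m + (81*L - 64*m/3))) = -1/(3*(81*L - 61*m/3)))
N(-83, 51)/(1/(-452 - 9338)) = 1/((-243*51 + 61*(-83))*(1/(-452 - 9338))) = 1/((-12393 - 5063)*(1/(-9790))) = 1/((-17456)*(-1/9790)) = -1/17456*(-9790) = 4895/8728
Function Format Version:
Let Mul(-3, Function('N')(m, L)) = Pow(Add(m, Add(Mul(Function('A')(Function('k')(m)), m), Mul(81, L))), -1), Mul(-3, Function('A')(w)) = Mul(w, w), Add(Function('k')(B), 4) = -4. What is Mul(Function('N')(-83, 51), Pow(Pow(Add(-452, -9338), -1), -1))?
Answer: Rational(4895, 8728) ≈ 0.56084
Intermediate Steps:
Function('k')(B) = -8 (Function('k')(B) = Add(-4, -4) = -8)
Function('A')(w) = Mul(Rational(-1, 3), Pow(w, 2)) (Function('A')(w) = Mul(Rational(-1, 3), Mul(w, w)) = Mul(Rational(-1, 3), Pow(w, 2)))
Function('N')(m, L) = Mul(Rational(-1, 3), Pow(Add(Mul(81, L), Mul(Rational(-61, 3), m)), -1)) (Function('N')(m, L) = Mul(Rational(-1, 3), Pow(Add(m, Add(Mul(Mul(Rational(-1, 3), Pow(-8, 2)), m), Mul(81, L))), -1)) = Mul(Rational(-1, 3), Pow(Add(m, Add(Mul(Mul(Rational(-1, 3), 64), m), Mul(81, L))), -1)) = Mul(Rational(-1, 3), Pow(Add(m, Add(Mul(Rational(-64, 3), m), Mul(81, L))), -1)) = Mul(Rational(-1, 3), Pow(Add(m, Add(Mul(81, L), Mul(Rational(-64, 3), m))), -1)) = Mul(Rational(-1, 3), Pow(Add(Mul(81, L), Mul(Rational(-61, 3), m)), -1)))
Mul(Function('N')(-83, 51), Pow(Pow(Add(-452, -9338), -1), -1)) = Mul(Pow(Add(Mul(-243, 51), Mul(61, -83)), -1), Pow(Pow(Add(-452, -9338), -1), -1)) = Mul(Pow(Add(-12393, -5063), -1), Pow(Pow(-9790, -1), -1)) = Mul(Pow(-17456, -1), Pow(Rational(-1, 9790), -1)) = Mul(Rational(-1, 17456), -9790) = Rational(4895, 8728)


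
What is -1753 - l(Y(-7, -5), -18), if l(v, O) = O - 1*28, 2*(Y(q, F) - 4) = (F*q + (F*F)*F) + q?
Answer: -1707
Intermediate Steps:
Y(q, F) = 4 + q/2 + F³/2 + F*q/2 (Y(q, F) = 4 + ((F*q + (F*F)*F) + q)/2 = 4 + ((F*q + F²*F) + q)/2 = 4 + ((F*q + F³) + q)/2 = 4 + ((F³ + F*q) + q)/2 = 4 + (q + F³ + F*q)/2 = 4 + (q/2 + F³/2 + F*q/2) = 4 + q/2 + F³/2 + F*q/2)
l(v, O) = -28 + O (l(v, O) = O - 28 = -28 + O)
-1753 - l(Y(-7, -5), -18) = -1753 - (-28 - 18) = -1753 - 1*(-46) = -1753 + 46 = -1707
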